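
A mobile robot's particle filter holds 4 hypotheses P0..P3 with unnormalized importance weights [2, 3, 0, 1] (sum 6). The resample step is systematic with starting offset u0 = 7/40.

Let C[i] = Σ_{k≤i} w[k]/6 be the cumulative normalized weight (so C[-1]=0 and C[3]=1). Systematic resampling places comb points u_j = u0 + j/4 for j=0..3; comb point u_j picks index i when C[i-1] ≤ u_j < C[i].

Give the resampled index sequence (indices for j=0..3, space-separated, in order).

0 1 1 3

C = [1/3, 5/6, 5/6, 1]
j=0: u_0=7/40 ∈ [0, 1/3) → index 0
j=1: u_1=17/40 ∈ [1/3, 5/6) → index 1
j=2: u_2=27/40 ∈ [1/3, 5/6) → index 1
j=3: u_3=37/40 ∈ [5/6, 1) → index 3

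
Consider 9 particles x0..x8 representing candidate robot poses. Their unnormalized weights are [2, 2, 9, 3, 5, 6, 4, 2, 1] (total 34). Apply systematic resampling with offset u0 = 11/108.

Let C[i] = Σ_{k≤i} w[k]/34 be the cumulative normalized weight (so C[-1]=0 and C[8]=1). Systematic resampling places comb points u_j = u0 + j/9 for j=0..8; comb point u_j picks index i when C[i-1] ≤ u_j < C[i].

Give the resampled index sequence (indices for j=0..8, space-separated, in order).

C = [1/17, 2/17, 13/34, 8/17, 21/34, 27/34, 31/34, 33/34, 1]
j=0: u_0=11/108 ∈ [1/17, 2/17) → index 1
j=1: u_1=23/108 ∈ [2/17, 13/34) → index 2
j=2: u_2=35/108 ∈ [2/17, 13/34) → index 2
j=3: u_3=47/108 ∈ [13/34, 8/17) → index 3
j=4: u_4=59/108 ∈ [8/17, 21/34) → index 4
j=5: u_5=71/108 ∈ [21/34, 27/34) → index 5
j=6: u_6=83/108 ∈ [21/34, 27/34) → index 5
j=7: u_7=95/108 ∈ [27/34, 31/34) → index 6
j=8: u_8=107/108 ∈ [33/34, 1) → index 8

1 2 2 3 4 5 5 6 8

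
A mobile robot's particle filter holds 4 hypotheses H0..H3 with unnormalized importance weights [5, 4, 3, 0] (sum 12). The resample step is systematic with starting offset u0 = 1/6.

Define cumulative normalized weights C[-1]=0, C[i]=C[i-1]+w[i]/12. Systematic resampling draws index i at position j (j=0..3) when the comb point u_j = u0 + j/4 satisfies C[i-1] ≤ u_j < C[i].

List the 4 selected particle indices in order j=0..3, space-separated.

C = [5/12, 3/4, 1, 1]
j=0: u_0=1/6 ∈ [0, 5/12) → index 0
j=1: u_1=5/12 ∈ [5/12, 3/4) → index 1
j=2: u_2=2/3 ∈ [5/12, 3/4) → index 1
j=3: u_3=11/12 ∈ [3/4, 1) → index 2

0 1 1 2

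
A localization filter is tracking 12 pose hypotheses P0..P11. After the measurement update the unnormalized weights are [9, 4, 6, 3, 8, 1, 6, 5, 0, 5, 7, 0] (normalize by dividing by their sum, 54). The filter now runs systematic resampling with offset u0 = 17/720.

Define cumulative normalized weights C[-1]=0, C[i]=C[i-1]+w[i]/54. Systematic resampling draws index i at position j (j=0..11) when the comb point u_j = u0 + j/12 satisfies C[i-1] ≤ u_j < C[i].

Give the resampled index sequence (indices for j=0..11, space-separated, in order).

C = [1/6, 13/54, 19/54, 11/27, 5/9, 31/54, 37/54, 7/9, 7/9, 47/54, 1, 1]
j=0: u_0=17/720 ∈ [0, 1/6) → index 0
j=1: u_1=77/720 ∈ [0, 1/6) → index 0
j=2: u_2=137/720 ∈ [1/6, 13/54) → index 1
j=3: u_3=197/720 ∈ [13/54, 19/54) → index 2
j=4: u_4=257/720 ∈ [19/54, 11/27) → index 3
j=5: u_5=317/720 ∈ [11/27, 5/9) → index 4
j=6: u_6=377/720 ∈ [11/27, 5/9) → index 4
j=7: u_7=437/720 ∈ [31/54, 37/54) → index 6
j=8: u_8=497/720 ∈ [37/54, 7/9) → index 7
j=9: u_9=557/720 ∈ [37/54, 7/9) → index 7
j=10: u_10=617/720 ∈ [7/9, 47/54) → index 9
j=11: u_11=677/720 ∈ [47/54, 1) → index 10

0 0 1 2 3 4 4 6 7 7 9 10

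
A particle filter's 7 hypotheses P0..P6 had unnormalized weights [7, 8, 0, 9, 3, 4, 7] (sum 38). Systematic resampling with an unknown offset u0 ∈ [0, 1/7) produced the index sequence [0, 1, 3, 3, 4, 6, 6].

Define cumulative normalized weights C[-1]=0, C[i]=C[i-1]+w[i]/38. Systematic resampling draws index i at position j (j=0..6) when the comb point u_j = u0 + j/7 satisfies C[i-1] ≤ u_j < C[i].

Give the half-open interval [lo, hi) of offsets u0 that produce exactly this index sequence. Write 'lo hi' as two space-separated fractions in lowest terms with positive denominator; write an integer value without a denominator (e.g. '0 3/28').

C = [7/38, 15/38, 15/38, 12/19, 27/38, 31/38, 1]
j=0 picked index 0: u0 ∈ [0, 7/38)
j=1 picked index 1: u0 ∈ [11/266, 67/266)
j=2 picked index 3: u0 ∈ [29/266, 46/133)
j=3 picked index 3: u0 ∈ [-9/266, 27/133)
j=4 picked index 4: u0 ∈ [8/133, 37/266)
j=5 picked index 6: u0 ∈ [27/266, 2/7)
j=6 picked index 6: u0 ∈ [-11/266, 1/7)
intersection: [29/266, 37/266)

29/266 37/266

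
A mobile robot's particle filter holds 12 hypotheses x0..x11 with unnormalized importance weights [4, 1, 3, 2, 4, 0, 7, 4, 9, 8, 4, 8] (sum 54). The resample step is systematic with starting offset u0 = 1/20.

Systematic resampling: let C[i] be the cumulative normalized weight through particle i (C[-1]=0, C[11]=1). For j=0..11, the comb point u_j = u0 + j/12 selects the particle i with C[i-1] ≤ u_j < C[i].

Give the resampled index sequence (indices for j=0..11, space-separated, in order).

0 2 4 6 6 8 8 9 9 10 11 11

C = [2/27, 5/54, 4/27, 5/27, 7/27, 7/27, 7/18, 25/54, 17/27, 7/9, 23/27, 1]
j=0: u_0=1/20 ∈ [0, 2/27) → index 0
j=1: u_1=2/15 ∈ [5/54, 4/27) → index 2
j=2: u_2=13/60 ∈ [5/27, 7/27) → index 4
j=3: u_3=3/10 ∈ [7/27, 7/18) → index 6
j=4: u_4=23/60 ∈ [7/27, 7/18) → index 6
j=5: u_5=7/15 ∈ [25/54, 17/27) → index 8
j=6: u_6=11/20 ∈ [25/54, 17/27) → index 8
j=7: u_7=19/30 ∈ [17/27, 7/9) → index 9
j=8: u_8=43/60 ∈ [17/27, 7/9) → index 9
j=9: u_9=4/5 ∈ [7/9, 23/27) → index 10
j=10: u_10=53/60 ∈ [23/27, 1) → index 11
j=11: u_11=29/30 ∈ [23/27, 1) → index 11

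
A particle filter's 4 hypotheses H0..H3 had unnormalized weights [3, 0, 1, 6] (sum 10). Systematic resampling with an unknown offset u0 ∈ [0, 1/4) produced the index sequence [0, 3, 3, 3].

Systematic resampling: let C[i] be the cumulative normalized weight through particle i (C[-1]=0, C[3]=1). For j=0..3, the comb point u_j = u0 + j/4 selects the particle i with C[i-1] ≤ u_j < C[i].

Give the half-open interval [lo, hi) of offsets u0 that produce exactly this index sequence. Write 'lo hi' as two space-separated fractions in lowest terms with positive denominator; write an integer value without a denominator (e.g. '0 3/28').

3/20 1/4

C = [3/10, 3/10, 2/5, 1]
j=0 picked index 0: u0 ∈ [0, 3/10)
j=1 picked index 3: u0 ∈ [3/20, 3/4)
j=2 picked index 3: u0 ∈ [-1/10, 1/2)
j=3 picked index 3: u0 ∈ [-7/20, 1/4)
intersection: [3/20, 1/4)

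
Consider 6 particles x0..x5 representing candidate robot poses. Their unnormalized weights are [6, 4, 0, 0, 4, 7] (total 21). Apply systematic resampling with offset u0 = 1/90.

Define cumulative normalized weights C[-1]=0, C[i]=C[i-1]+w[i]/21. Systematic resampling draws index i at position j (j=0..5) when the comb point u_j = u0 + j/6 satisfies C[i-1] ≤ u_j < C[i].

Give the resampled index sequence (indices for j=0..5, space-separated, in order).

0 0 1 4 5 5

C = [2/7, 10/21, 10/21, 10/21, 2/3, 1]
j=0: u_0=1/90 ∈ [0, 2/7) → index 0
j=1: u_1=8/45 ∈ [0, 2/7) → index 0
j=2: u_2=31/90 ∈ [2/7, 10/21) → index 1
j=3: u_3=23/45 ∈ [10/21, 2/3) → index 4
j=4: u_4=61/90 ∈ [2/3, 1) → index 5
j=5: u_5=38/45 ∈ [2/3, 1) → index 5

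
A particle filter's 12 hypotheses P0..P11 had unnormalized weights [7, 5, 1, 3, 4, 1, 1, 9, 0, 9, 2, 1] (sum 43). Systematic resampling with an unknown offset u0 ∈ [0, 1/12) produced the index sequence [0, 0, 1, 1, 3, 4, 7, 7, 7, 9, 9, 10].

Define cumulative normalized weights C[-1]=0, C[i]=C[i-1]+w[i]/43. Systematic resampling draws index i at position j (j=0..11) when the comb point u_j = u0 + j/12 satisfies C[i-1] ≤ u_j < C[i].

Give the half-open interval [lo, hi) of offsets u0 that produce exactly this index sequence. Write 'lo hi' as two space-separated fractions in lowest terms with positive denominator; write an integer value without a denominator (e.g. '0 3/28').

C = [7/43, 12/43, 13/43, 16/43, 20/43, 21/43, 22/43, 31/43, 31/43, 40/43, 42/43, 1]
j=0 picked index 0: u0 ∈ [0, 7/43)
j=1 picked index 0: u0 ∈ [-1/12, 41/516)
j=2 picked index 1: u0 ∈ [-1/258, 29/258)
j=3 picked index 1: u0 ∈ [-15/172, 5/172)
j=4 picked index 3: u0 ∈ [-4/129, 5/129)
j=5 picked index 4: u0 ∈ [-23/516, 25/516)
j=6 picked index 7: u0 ∈ [1/86, 19/86)
j=7 picked index 7: u0 ∈ [-37/516, 71/516)
j=8 picked index 7: u0 ∈ [-20/129, 7/129)
j=9 picked index 9: u0 ∈ [-5/172, 31/172)
j=10 picked index 9: u0 ∈ [-29/258, 25/258)
j=11 picked index 10: u0 ∈ [7/516, 31/516)
intersection: [7/516, 5/172)

7/516 5/172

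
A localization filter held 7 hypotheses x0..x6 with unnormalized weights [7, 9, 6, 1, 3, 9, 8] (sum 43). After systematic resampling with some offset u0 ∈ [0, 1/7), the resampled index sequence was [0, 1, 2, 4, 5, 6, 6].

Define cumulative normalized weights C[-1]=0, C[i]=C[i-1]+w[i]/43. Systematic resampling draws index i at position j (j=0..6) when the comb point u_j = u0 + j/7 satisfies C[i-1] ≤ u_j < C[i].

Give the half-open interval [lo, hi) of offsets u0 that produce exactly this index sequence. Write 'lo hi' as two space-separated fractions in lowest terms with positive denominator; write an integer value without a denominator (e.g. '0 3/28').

32/301 1/7

C = [7/43, 16/43, 22/43, 23/43, 26/43, 35/43, 1]
j=0 picked index 0: u0 ∈ [0, 7/43)
j=1 picked index 1: u0 ∈ [6/301, 69/301)
j=2 picked index 2: u0 ∈ [26/301, 68/301)
j=3 picked index 4: u0 ∈ [32/301, 53/301)
j=4 picked index 5: u0 ∈ [10/301, 73/301)
j=5 picked index 6: u0 ∈ [30/301, 2/7)
j=6 picked index 6: u0 ∈ [-13/301, 1/7)
intersection: [32/301, 1/7)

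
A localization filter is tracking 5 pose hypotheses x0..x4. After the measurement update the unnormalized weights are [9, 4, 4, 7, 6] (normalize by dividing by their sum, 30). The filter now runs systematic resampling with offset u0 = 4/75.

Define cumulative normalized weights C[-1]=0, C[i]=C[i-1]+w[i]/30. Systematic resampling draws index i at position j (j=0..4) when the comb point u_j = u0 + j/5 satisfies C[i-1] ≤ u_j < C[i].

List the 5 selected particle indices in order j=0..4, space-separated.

C = [3/10, 13/30, 17/30, 4/5, 1]
j=0: u_0=4/75 ∈ [0, 3/10) → index 0
j=1: u_1=19/75 ∈ [0, 3/10) → index 0
j=2: u_2=34/75 ∈ [13/30, 17/30) → index 2
j=3: u_3=49/75 ∈ [17/30, 4/5) → index 3
j=4: u_4=64/75 ∈ [4/5, 1) → index 4

0 0 2 3 4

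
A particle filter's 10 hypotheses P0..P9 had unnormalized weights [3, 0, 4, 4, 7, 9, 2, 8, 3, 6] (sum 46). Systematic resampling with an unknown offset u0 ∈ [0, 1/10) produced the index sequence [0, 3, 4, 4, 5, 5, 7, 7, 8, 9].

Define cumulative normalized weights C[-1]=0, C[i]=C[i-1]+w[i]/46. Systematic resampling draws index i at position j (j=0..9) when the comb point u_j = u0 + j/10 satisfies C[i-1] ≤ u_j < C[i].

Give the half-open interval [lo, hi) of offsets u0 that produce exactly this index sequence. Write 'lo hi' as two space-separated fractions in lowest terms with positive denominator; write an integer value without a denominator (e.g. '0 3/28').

6/115 3/46

C = [3/46, 3/46, 7/46, 11/46, 9/23, 27/46, 29/46, 37/46, 20/23, 1]
j=0 picked index 0: u0 ∈ [0, 3/46)
j=1 picked index 3: u0 ∈ [6/115, 16/115)
j=2 picked index 4: u0 ∈ [9/230, 22/115)
j=3 picked index 4: u0 ∈ [-7/115, 21/230)
j=4 picked index 5: u0 ∈ [-1/115, 43/230)
j=5 picked index 5: u0 ∈ [-5/46, 2/23)
j=6 picked index 7: u0 ∈ [7/230, 47/230)
j=7 picked index 7: u0 ∈ [-8/115, 12/115)
j=8 picked index 8: u0 ∈ [1/230, 8/115)
j=9 picked index 9: u0 ∈ [-7/230, 1/10)
intersection: [6/115, 3/46)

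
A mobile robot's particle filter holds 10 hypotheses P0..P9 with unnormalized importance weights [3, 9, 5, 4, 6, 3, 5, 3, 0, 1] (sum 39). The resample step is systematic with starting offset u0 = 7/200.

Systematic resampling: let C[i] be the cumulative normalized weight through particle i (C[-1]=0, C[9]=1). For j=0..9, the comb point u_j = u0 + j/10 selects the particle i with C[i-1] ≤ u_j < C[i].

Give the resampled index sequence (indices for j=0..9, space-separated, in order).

0 1 1 2 2 3 4 5 6 7

C = [1/13, 4/13, 17/39, 7/13, 9/13, 10/13, 35/39, 38/39, 38/39, 1]
j=0: u_0=7/200 ∈ [0, 1/13) → index 0
j=1: u_1=27/200 ∈ [1/13, 4/13) → index 1
j=2: u_2=47/200 ∈ [1/13, 4/13) → index 1
j=3: u_3=67/200 ∈ [4/13, 17/39) → index 2
j=4: u_4=87/200 ∈ [4/13, 17/39) → index 2
j=5: u_5=107/200 ∈ [17/39, 7/13) → index 3
j=6: u_6=127/200 ∈ [7/13, 9/13) → index 4
j=7: u_7=147/200 ∈ [9/13, 10/13) → index 5
j=8: u_8=167/200 ∈ [10/13, 35/39) → index 6
j=9: u_9=187/200 ∈ [35/39, 38/39) → index 7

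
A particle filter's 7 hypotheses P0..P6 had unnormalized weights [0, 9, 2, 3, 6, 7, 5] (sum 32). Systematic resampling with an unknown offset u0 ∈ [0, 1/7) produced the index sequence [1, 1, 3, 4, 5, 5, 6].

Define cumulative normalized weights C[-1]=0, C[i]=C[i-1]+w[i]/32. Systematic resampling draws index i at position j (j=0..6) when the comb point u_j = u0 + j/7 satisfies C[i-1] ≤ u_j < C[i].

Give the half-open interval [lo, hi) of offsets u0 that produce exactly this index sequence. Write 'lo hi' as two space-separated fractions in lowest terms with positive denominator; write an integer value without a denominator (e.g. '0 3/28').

C = [0, 9/32, 11/32, 7/16, 5/8, 27/32, 1]
j=0 picked index 1: u0 ∈ [0, 9/32)
j=1 picked index 1: u0 ∈ [-1/7, 31/224)
j=2 picked index 3: u0 ∈ [13/224, 17/112)
j=3 picked index 4: u0 ∈ [1/112, 11/56)
j=4 picked index 5: u0 ∈ [3/56, 61/224)
j=5 picked index 5: u0 ∈ [-5/56, 29/224)
j=6 picked index 6: u0 ∈ [-3/224, 1/7)
intersection: [13/224, 29/224)

13/224 29/224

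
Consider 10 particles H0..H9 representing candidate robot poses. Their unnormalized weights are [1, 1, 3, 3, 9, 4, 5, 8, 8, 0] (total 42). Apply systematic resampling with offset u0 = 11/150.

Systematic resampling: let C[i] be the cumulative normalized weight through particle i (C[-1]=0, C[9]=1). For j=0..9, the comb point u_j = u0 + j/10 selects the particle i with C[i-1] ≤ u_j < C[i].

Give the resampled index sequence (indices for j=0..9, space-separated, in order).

2 3 4 4 5 6 7 7 8 8

C = [1/42, 1/21, 5/42, 4/21, 17/42, 1/2, 13/21, 17/21, 1, 1]
j=0: u_0=11/150 ∈ [1/21, 5/42) → index 2
j=1: u_1=13/75 ∈ [5/42, 4/21) → index 3
j=2: u_2=41/150 ∈ [4/21, 17/42) → index 4
j=3: u_3=28/75 ∈ [4/21, 17/42) → index 4
j=4: u_4=71/150 ∈ [17/42, 1/2) → index 5
j=5: u_5=43/75 ∈ [1/2, 13/21) → index 6
j=6: u_6=101/150 ∈ [13/21, 17/21) → index 7
j=7: u_7=58/75 ∈ [13/21, 17/21) → index 7
j=8: u_8=131/150 ∈ [17/21, 1) → index 8
j=9: u_9=73/75 ∈ [17/21, 1) → index 8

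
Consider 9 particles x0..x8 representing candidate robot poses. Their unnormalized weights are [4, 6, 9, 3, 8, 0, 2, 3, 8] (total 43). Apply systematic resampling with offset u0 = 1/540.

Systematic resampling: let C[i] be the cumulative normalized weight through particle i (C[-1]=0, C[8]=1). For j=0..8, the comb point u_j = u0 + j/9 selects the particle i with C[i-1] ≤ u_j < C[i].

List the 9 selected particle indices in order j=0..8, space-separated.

C = [4/43, 10/43, 19/43, 22/43, 30/43, 30/43, 32/43, 35/43, 1]
j=0: u_0=1/540 ∈ [0, 4/43) → index 0
j=1: u_1=61/540 ∈ [4/43, 10/43) → index 1
j=2: u_2=121/540 ∈ [4/43, 10/43) → index 1
j=3: u_3=181/540 ∈ [10/43, 19/43) → index 2
j=4: u_4=241/540 ∈ [19/43, 22/43) → index 3
j=5: u_5=301/540 ∈ [22/43, 30/43) → index 4
j=6: u_6=361/540 ∈ [22/43, 30/43) → index 4
j=7: u_7=421/540 ∈ [32/43, 35/43) → index 7
j=8: u_8=481/540 ∈ [35/43, 1) → index 8

0 1 1 2 3 4 4 7 8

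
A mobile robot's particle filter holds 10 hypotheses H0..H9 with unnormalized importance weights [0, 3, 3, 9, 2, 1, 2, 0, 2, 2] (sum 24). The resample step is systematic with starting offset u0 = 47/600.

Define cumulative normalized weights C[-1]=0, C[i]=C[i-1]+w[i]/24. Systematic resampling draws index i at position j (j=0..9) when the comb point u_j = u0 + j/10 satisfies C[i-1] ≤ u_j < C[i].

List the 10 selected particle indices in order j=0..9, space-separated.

C = [0, 1/8, 1/4, 5/8, 17/24, 3/4, 5/6, 5/6, 11/12, 1]
j=0: u_0=47/600 ∈ [0, 1/8) → index 1
j=1: u_1=107/600 ∈ [1/8, 1/4) → index 2
j=2: u_2=167/600 ∈ [1/4, 5/8) → index 3
j=3: u_3=227/600 ∈ [1/4, 5/8) → index 3
j=4: u_4=287/600 ∈ [1/4, 5/8) → index 3
j=5: u_5=347/600 ∈ [1/4, 5/8) → index 3
j=6: u_6=407/600 ∈ [5/8, 17/24) → index 4
j=7: u_7=467/600 ∈ [3/4, 5/6) → index 6
j=8: u_8=527/600 ∈ [5/6, 11/12) → index 8
j=9: u_9=587/600 ∈ [11/12, 1) → index 9

1 2 3 3 3 3 4 6 8 9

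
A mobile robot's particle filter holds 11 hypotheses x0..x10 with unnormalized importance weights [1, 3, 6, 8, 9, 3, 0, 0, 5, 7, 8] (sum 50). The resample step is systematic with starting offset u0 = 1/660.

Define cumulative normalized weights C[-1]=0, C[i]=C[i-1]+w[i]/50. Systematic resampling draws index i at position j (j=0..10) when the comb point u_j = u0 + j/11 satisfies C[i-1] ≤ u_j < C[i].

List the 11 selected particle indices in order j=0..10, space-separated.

C = [1/50, 2/25, 1/5, 9/25, 27/50, 3/5, 3/5, 3/5, 7/10, 21/25, 1]
j=0: u_0=1/660 ∈ [0, 1/50) → index 0
j=1: u_1=61/660 ∈ [2/25, 1/5) → index 2
j=2: u_2=11/60 ∈ [2/25, 1/5) → index 2
j=3: u_3=181/660 ∈ [1/5, 9/25) → index 3
j=4: u_4=241/660 ∈ [9/25, 27/50) → index 4
j=5: u_5=301/660 ∈ [9/25, 27/50) → index 4
j=6: u_6=361/660 ∈ [27/50, 3/5) → index 5
j=7: u_7=421/660 ∈ [3/5, 7/10) → index 8
j=8: u_8=481/660 ∈ [7/10, 21/25) → index 9
j=9: u_9=541/660 ∈ [7/10, 21/25) → index 9
j=10: u_10=601/660 ∈ [21/25, 1) → index 10

0 2 2 3 4 4 5 8 9 9 10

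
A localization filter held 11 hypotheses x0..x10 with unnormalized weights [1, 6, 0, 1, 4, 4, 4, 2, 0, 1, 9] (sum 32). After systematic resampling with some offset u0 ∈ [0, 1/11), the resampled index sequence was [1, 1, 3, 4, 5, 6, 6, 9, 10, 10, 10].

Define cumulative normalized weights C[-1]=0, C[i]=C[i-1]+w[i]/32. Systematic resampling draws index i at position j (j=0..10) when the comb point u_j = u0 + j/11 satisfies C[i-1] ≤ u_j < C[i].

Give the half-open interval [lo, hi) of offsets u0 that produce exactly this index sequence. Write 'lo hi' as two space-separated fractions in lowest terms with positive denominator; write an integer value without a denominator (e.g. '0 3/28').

9/176 3/44

C = [1/32, 7/32, 7/32, 1/4, 3/8, 1/2, 5/8, 11/16, 11/16, 23/32, 1]
j=0 picked index 1: u0 ∈ [1/32, 7/32)
j=1 picked index 1: u0 ∈ [-21/352, 45/352)
j=2 picked index 3: u0 ∈ [13/352, 3/44)
j=3 picked index 4: u0 ∈ [-1/44, 9/88)
j=4 picked index 5: u0 ∈ [1/88, 3/22)
j=5 picked index 6: u0 ∈ [1/22, 15/88)
j=6 picked index 6: u0 ∈ [-1/22, 7/88)
j=7 picked index 9: u0 ∈ [9/176, 29/352)
j=8 picked index 10: u0 ∈ [-3/352, 3/11)
j=9 picked index 10: u0 ∈ [-35/352, 2/11)
j=10 picked index 10: u0 ∈ [-67/352, 1/11)
intersection: [9/176, 3/44)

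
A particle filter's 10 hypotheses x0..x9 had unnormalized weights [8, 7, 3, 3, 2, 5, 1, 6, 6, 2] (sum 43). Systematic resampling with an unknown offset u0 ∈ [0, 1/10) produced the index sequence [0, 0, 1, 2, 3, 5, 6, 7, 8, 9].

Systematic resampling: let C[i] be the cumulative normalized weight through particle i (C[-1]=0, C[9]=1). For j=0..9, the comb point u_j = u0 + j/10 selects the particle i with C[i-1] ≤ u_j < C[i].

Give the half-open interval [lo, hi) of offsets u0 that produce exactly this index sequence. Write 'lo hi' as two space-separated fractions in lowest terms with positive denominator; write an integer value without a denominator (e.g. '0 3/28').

23/430 16/215

C = [8/43, 15/43, 18/43, 21/43, 23/43, 28/43, 29/43, 35/43, 41/43, 1]
j=0 picked index 0: u0 ∈ [0, 8/43)
j=1 picked index 0: u0 ∈ [-1/10, 37/430)
j=2 picked index 1: u0 ∈ [-3/215, 32/215)
j=3 picked index 2: u0 ∈ [21/430, 51/430)
j=4 picked index 3: u0 ∈ [4/215, 19/215)
j=5 picked index 5: u0 ∈ [3/86, 13/86)
j=6 picked index 6: u0 ∈ [11/215, 16/215)
j=7 picked index 7: u0 ∈ [-11/430, 49/430)
j=8 picked index 8: u0 ∈ [3/215, 33/215)
j=9 picked index 9: u0 ∈ [23/430, 1/10)
intersection: [23/430, 16/215)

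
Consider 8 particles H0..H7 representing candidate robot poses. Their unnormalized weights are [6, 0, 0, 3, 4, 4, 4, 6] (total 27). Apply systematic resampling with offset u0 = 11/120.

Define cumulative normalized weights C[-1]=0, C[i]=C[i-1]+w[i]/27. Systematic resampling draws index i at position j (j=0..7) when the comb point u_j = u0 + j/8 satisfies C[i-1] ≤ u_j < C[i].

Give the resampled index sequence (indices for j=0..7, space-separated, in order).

0 0 4 4 5 6 7 7

C = [2/9, 2/9, 2/9, 1/3, 13/27, 17/27, 7/9, 1]
j=0: u_0=11/120 ∈ [0, 2/9) → index 0
j=1: u_1=13/60 ∈ [0, 2/9) → index 0
j=2: u_2=41/120 ∈ [1/3, 13/27) → index 4
j=3: u_3=7/15 ∈ [1/3, 13/27) → index 4
j=4: u_4=71/120 ∈ [13/27, 17/27) → index 5
j=5: u_5=43/60 ∈ [17/27, 7/9) → index 6
j=6: u_6=101/120 ∈ [7/9, 1) → index 7
j=7: u_7=29/30 ∈ [7/9, 1) → index 7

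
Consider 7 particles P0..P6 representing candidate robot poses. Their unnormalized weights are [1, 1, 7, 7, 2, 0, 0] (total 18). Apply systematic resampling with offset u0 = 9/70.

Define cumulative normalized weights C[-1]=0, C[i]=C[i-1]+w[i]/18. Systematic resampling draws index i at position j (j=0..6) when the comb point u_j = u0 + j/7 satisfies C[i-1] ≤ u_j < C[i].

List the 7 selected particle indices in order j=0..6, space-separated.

2 2 2 3 3 3 4

C = [1/18, 1/9, 1/2, 8/9, 1, 1, 1]
j=0: u_0=9/70 ∈ [1/9, 1/2) → index 2
j=1: u_1=19/70 ∈ [1/9, 1/2) → index 2
j=2: u_2=29/70 ∈ [1/9, 1/2) → index 2
j=3: u_3=39/70 ∈ [1/2, 8/9) → index 3
j=4: u_4=7/10 ∈ [1/2, 8/9) → index 3
j=5: u_5=59/70 ∈ [1/2, 8/9) → index 3
j=6: u_6=69/70 ∈ [8/9, 1) → index 4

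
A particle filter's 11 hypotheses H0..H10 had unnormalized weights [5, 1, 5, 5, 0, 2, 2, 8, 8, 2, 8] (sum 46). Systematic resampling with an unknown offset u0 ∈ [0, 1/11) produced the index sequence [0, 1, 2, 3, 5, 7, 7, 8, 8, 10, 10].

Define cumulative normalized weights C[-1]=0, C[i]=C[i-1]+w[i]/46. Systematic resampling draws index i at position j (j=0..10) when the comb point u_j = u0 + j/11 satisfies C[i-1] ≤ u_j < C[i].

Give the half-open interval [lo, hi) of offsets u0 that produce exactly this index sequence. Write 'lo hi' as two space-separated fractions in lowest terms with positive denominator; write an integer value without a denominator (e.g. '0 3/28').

9/506 7/253

C = [5/46, 3/23, 11/46, 8/23, 8/23, 9/23, 10/23, 14/23, 18/23, 19/23, 1]
j=0 picked index 0: u0 ∈ [0, 5/46)
j=1 picked index 1: u0 ∈ [9/506, 10/253)
j=2 picked index 2: u0 ∈ [-13/253, 29/506)
j=3 picked index 3: u0 ∈ [-17/506, 19/253)
j=4 picked index 5: u0 ∈ [-4/253, 7/253)
j=5 picked index 7: u0 ∈ [-5/253, 39/253)
j=6 picked index 7: u0 ∈ [-28/253, 16/253)
j=7 picked index 8: u0 ∈ [-7/253, 37/253)
j=8 picked index 8: u0 ∈ [-30/253, 14/253)
j=9 picked index 10: u0 ∈ [2/253, 2/11)
j=10 picked index 10: u0 ∈ [-21/253, 1/11)
intersection: [9/506, 7/253)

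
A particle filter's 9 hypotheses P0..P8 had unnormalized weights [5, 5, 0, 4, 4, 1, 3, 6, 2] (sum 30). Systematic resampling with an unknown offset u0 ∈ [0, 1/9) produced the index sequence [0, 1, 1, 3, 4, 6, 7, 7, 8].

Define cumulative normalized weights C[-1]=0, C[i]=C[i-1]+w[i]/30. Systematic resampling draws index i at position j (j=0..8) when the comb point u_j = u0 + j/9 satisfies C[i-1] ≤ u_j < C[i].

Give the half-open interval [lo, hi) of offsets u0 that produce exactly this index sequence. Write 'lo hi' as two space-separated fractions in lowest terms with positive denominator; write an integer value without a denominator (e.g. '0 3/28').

7/90 1/9

C = [1/6, 1/3, 1/3, 7/15, 3/5, 19/30, 11/15, 14/15, 1]
j=0 picked index 0: u0 ∈ [0, 1/6)
j=1 picked index 1: u0 ∈ [1/18, 2/9)
j=2 picked index 1: u0 ∈ [-1/18, 1/9)
j=3 picked index 3: u0 ∈ [0, 2/15)
j=4 picked index 4: u0 ∈ [1/45, 7/45)
j=5 picked index 6: u0 ∈ [7/90, 8/45)
j=6 picked index 7: u0 ∈ [1/15, 4/15)
j=7 picked index 7: u0 ∈ [-2/45, 7/45)
j=8 picked index 8: u0 ∈ [2/45, 1/9)
intersection: [7/90, 1/9)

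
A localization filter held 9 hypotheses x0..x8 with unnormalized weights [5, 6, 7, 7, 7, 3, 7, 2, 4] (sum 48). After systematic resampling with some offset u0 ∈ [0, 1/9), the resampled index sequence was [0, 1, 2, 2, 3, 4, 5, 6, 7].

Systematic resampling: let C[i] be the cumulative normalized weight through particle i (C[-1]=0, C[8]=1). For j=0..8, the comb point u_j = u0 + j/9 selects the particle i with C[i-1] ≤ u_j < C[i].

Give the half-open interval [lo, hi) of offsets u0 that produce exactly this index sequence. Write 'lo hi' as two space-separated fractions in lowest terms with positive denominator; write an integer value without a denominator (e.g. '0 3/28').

C = [5/48, 11/48, 3/8, 25/48, 2/3, 35/48, 7/8, 11/12, 1]
j=0 picked index 0: u0 ∈ [0, 5/48)
j=1 picked index 1: u0 ∈ [-1/144, 17/144)
j=2 picked index 2: u0 ∈ [1/144, 11/72)
j=3 picked index 2: u0 ∈ [-5/48, 1/24)
j=4 picked index 3: u0 ∈ [-5/72, 11/144)
j=5 picked index 4: u0 ∈ [-5/144, 1/9)
j=6 picked index 5: u0 ∈ [0, 1/16)
j=7 picked index 6: u0 ∈ [-7/144, 7/72)
j=8 picked index 7: u0 ∈ [-1/72, 1/36)
intersection: [1/144, 1/36)

1/144 1/36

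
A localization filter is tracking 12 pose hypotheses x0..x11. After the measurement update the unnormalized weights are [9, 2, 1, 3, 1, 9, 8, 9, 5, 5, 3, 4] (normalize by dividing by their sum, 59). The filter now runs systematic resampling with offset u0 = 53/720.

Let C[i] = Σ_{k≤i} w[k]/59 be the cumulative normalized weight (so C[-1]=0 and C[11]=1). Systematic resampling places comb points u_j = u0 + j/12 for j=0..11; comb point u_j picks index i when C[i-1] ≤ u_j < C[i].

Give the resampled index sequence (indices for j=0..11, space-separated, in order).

0 1 3 5 5 6 7 7 8 9 10 11

C = [9/59, 11/59, 12/59, 15/59, 16/59, 25/59, 33/59, 42/59, 47/59, 52/59, 55/59, 1]
j=0: u_0=53/720 ∈ [0, 9/59) → index 0
j=1: u_1=113/720 ∈ [9/59, 11/59) → index 1
j=2: u_2=173/720 ∈ [12/59, 15/59) → index 3
j=3: u_3=233/720 ∈ [16/59, 25/59) → index 5
j=4: u_4=293/720 ∈ [16/59, 25/59) → index 5
j=5: u_5=353/720 ∈ [25/59, 33/59) → index 6
j=6: u_6=413/720 ∈ [33/59, 42/59) → index 7
j=7: u_7=473/720 ∈ [33/59, 42/59) → index 7
j=8: u_8=533/720 ∈ [42/59, 47/59) → index 8
j=9: u_9=593/720 ∈ [47/59, 52/59) → index 9
j=10: u_10=653/720 ∈ [52/59, 55/59) → index 10
j=11: u_11=713/720 ∈ [55/59, 1) → index 11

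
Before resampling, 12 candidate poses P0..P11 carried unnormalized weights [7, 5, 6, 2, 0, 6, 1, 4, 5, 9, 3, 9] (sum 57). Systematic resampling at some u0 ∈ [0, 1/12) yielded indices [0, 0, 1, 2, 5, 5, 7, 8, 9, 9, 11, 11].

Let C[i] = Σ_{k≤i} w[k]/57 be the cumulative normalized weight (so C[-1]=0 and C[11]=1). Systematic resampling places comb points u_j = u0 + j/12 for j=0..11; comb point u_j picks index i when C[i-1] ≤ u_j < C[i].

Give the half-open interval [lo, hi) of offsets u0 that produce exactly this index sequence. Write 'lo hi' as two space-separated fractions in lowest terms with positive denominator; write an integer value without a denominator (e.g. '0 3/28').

C = [7/57, 4/19, 6/19, 20/57, 20/57, 26/57, 9/19, 31/57, 12/19, 15/19, 16/19, 1]
j=0 picked index 0: u0 ∈ [0, 7/57)
j=1 picked index 0: u0 ∈ [-1/12, 3/76)
j=2 picked index 1: u0 ∈ [-5/114, 5/114)
j=3 picked index 2: u0 ∈ [-3/76, 5/76)
j=4 picked index 5: u0 ∈ [1/57, 7/57)
j=5 picked index 5: u0 ∈ [-5/76, 3/76)
j=6 picked index 7: u0 ∈ [-1/38, 5/114)
j=7 picked index 8: u0 ∈ [-3/76, 11/228)
j=8 picked index 9: u0 ∈ [-2/57, 7/57)
j=9 picked index 9: u0 ∈ [-9/76, 3/76)
j=10 picked index 11: u0 ∈ [1/114, 1/6)
j=11 picked index 11: u0 ∈ [-17/228, 1/12)
intersection: [1/57, 3/76)

1/57 3/76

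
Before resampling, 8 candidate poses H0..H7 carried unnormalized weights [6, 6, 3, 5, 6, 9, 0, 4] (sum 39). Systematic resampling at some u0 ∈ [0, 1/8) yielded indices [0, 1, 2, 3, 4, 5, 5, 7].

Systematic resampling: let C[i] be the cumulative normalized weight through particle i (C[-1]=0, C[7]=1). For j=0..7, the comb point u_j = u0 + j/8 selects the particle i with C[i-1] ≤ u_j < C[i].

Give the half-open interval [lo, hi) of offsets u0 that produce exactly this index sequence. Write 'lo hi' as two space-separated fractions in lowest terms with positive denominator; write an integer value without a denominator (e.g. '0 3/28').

C = [2/13, 4/13, 5/13, 20/39, 2/3, 35/39, 35/39, 1]
j=0 picked index 0: u0 ∈ [0, 2/13)
j=1 picked index 1: u0 ∈ [3/104, 19/104)
j=2 picked index 2: u0 ∈ [3/52, 7/52)
j=3 picked index 3: u0 ∈ [1/104, 43/312)
j=4 picked index 4: u0 ∈ [1/78, 1/6)
j=5 picked index 5: u0 ∈ [1/24, 85/312)
j=6 picked index 5: u0 ∈ [-1/12, 23/156)
j=7 picked index 7: u0 ∈ [7/312, 1/8)
intersection: [3/52, 1/8)

3/52 1/8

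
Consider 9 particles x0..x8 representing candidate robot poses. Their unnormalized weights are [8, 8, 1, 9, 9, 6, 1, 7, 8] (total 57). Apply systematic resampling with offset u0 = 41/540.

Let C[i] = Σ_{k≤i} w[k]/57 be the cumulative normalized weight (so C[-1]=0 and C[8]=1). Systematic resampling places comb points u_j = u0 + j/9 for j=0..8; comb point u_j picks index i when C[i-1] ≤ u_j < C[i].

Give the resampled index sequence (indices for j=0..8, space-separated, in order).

C = [8/57, 16/57, 17/57, 26/57, 35/57, 41/57, 14/19, 49/57, 1]
j=0: u_0=41/540 ∈ [0, 8/57) → index 0
j=1: u_1=101/540 ∈ [8/57, 16/57) → index 1
j=2: u_2=161/540 ∈ [16/57, 17/57) → index 2
j=3: u_3=221/540 ∈ [17/57, 26/57) → index 3
j=4: u_4=281/540 ∈ [26/57, 35/57) → index 4
j=5: u_5=341/540 ∈ [35/57, 41/57) → index 5
j=6: u_6=401/540 ∈ [14/19, 49/57) → index 7
j=7: u_7=461/540 ∈ [14/19, 49/57) → index 7
j=8: u_8=521/540 ∈ [49/57, 1) → index 8

0 1 2 3 4 5 7 7 8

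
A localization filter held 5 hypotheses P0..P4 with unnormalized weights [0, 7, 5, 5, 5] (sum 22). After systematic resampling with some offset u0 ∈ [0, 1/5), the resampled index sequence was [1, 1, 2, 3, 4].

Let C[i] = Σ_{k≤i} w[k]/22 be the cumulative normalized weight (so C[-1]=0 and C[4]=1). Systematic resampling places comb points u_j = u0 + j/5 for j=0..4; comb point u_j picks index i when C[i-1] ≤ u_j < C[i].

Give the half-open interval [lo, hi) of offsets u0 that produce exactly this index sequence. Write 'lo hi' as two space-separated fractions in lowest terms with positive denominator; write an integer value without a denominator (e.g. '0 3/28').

C = [0, 7/22, 6/11, 17/22, 1]
j=0 picked index 1: u0 ∈ [0, 7/22)
j=1 picked index 1: u0 ∈ [-1/5, 13/110)
j=2 picked index 2: u0 ∈ [-9/110, 8/55)
j=3 picked index 3: u0 ∈ [-3/55, 19/110)
j=4 picked index 4: u0 ∈ [-3/110, 1/5)
intersection: [0, 13/110)

0 13/110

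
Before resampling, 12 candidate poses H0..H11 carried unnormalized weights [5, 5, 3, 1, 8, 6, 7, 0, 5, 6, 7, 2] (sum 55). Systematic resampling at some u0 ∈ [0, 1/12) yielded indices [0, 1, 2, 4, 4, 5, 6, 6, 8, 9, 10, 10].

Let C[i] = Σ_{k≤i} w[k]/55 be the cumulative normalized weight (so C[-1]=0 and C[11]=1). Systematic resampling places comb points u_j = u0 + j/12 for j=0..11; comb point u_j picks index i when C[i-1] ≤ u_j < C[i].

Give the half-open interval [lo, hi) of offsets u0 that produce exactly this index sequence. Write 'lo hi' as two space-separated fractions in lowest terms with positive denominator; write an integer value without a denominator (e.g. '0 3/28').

1/66 31/660

C = [1/11, 2/11, 13/55, 14/55, 2/5, 28/55, 7/11, 7/11, 8/11, 46/55, 53/55, 1]
j=0 picked index 0: u0 ∈ [0, 1/11)
j=1 picked index 1: u0 ∈ [1/132, 13/132)
j=2 picked index 2: u0 ∈ [1/66, 23/330)
j=3 picked index 4: u0 ∈ [1/220, 3/20)
j=4 picked index 4: u0 ∈ [-13/165, 1/15)
j=5 picked index 5: u0 ∈ [-1/60, 61/660)
j=6 picked index 6: u0 ∈ [1/110, 3/22)
j=7 picked index 6: u0 ∈ [-49/660, 7/132)
j=8 picked index 8: u0 ∈ [-1/33, 2/33)
j=9 picked index 9: u0 ∈ [-1/44, 19/220)
j=10 picked index 10: u0 ∈ [1/330, 43/330)
j=11 picked index 10: u0 ∈ [-53/660, 31/660)
intersection: [1/66, 31/660)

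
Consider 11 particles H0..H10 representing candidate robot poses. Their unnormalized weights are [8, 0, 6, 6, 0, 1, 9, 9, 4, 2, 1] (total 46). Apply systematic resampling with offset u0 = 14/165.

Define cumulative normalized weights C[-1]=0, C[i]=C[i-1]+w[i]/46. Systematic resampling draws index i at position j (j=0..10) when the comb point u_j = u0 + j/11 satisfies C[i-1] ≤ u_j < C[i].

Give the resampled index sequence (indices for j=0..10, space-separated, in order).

0 2 2 3 5 6 6 7 7 8 10

C = [4/23, 4/23, 7/23, 10/23, 10/23, 21/46, 15/23, 39/46, 43/46, 45/46, 1]
j=0: u_0=14/165 ∈ [0, 4/23) → index 0
j=1: u_1=29/165 ∈ [4/23, 7/23) → index 2
j=2: u_2=4/15 ∈ [4/23, 7/23) → index 2
j=3: u_3=59/165 ∈ [7/23, 10/23) → index 3
j=4: u_4=74/165 ∈ [10/23, 21/46) → index 5
j=5: u_5=89/165 ∈ [21/46, 15/23) → index 6
j=6: u_6=104/165 ∈ [21/46, 15/23) → index 6
j=7: u_7=119/165 ∈ [15/23, 39/46) → index 7
j=8: u_8=134/165 ∈ [15/23, 39/46) → index 7
j=9: u_9=149/165 ∈ [39/46, 43/46) → index 8
j=10: u_10=164/165 ∈ [45/46, 1) → index 10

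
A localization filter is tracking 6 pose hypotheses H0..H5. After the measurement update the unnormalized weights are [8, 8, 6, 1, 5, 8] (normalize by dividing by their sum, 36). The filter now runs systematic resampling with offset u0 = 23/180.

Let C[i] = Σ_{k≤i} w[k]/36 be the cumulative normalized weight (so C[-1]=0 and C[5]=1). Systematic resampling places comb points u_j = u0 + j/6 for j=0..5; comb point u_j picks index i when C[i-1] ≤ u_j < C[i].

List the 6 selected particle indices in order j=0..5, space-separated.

C = [2/9, 4/9, 11/18, 23/36, 7/9, 1]
j=0: u_0=23/180 ∈ [0, 2/9) → index 0
j=1: u_1=53/180 ∈ [2/9, 4/9) → index 1
j=2: u_2=83/180 ∈ [4/9, 11/18) → index 2
j=3: u_3=113/180 ∈ [11/18, 23/36) → index 3
j=4: u_4=143/180 ∈ [7/9, 1) → index 5
j=5: u_5=173/180 ∈ [7/9, 1) → index 5

0 1 2 3 5 5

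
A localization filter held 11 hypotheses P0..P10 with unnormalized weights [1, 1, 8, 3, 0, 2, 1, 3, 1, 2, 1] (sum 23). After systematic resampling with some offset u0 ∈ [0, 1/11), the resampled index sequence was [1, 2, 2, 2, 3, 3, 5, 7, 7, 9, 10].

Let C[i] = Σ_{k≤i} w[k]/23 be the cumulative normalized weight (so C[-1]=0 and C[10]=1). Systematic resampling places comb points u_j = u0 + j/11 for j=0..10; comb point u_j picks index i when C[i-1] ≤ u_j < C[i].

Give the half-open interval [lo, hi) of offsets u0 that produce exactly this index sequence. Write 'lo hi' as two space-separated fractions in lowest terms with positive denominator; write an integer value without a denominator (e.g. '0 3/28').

C = [1/23, 2/23, 10/23, 13/23, 13/23, 15/23, 16/23, 19/23, 20/23, 22/23, 1]
j=0 picked index 1: u0 ∈ [1/23, 2/23)
j=1 picked index 2: u0 ∈ [-1/253, 87/253)
j=2 picked index 2: u0 ∈ [-24/253, 64/253)
j=3 picked index 2: u0 ∈ [-47/253, 41/253)
j=4 picked index 3: u0 ∈ [18/253, 51/253)
j=5 picked index 3: u0 ∈ [-5/253, 28/253)
j=6 picked index 5: u0 ∈ [5/253, 27/253)
j=7 picked index 7: u0 ∈ [15/253, 48/253)
j=8 picked index 7: u0 ∈ [-8/253, 25/253)
j=9 picked index 9: u0 ∈ [13/253, 35/253)
j=10 picked index 10: u0 ∈ [12/253, 1/11)
intersection: [18/253, 2/23)

18/253 2/23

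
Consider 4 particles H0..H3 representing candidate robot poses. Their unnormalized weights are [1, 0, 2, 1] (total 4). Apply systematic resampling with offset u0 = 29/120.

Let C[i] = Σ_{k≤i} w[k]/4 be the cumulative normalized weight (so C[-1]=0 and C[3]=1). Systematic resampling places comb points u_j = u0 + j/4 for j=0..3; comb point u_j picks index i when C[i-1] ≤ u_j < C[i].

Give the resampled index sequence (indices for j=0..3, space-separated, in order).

C = [1/4, 1/4, 3/4, 1]
j=0: u_0=29/120 ∈ [0, 1/4) → index 0
j=1: u_1=59/120 ∈ [1/4, 3/4) → index 2
j=2: u_2=89/120 ∈ [1/4, 3/4) → index 2
j=3: u_3=119/120 ∈ [3/4, 1) → index 3

0 2 2 3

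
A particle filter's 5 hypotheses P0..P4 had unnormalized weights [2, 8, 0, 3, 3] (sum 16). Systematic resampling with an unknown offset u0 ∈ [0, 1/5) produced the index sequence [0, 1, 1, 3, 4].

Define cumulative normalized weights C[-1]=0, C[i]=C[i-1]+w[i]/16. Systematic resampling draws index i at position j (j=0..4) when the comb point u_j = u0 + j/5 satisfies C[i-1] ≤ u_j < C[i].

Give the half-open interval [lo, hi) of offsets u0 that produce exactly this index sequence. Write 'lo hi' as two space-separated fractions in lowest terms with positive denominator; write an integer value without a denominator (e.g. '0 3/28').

C = [1/8, 5/8, 5/8, 13/16, 1]
j=0 picked index 0: u0 ∈ [0, 1/8)
j=1 picked index 1: u0 ∈ [-3/40, 17/40)
j=2 picked index 1: u0 ∈ [-11/40, 9/40)
j=3 picked index 3: u0 ∈ [1/40, 17/80)
j=4 picked index 4: u0 ∈ [1/80, 1/5)
intersection: [1/40, 1/8)

1/40 1/8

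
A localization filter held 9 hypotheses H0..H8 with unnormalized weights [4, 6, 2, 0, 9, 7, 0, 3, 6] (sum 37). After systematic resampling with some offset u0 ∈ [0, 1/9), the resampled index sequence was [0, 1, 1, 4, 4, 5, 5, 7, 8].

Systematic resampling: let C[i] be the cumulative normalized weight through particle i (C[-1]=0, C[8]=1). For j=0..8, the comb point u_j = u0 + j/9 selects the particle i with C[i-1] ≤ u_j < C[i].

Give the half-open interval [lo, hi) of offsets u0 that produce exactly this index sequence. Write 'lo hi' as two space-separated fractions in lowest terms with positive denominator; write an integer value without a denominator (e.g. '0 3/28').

4/333 16/333

C = [4/37, 10/37, 12/37, 12/37, 21/37, 28/37, 28/37, 31/37, 1]
j=0 picked index 0: u0 ∈ [0, 4/37)
j=1 picked index 1: u0 ∈ [-1/333, 53/333)
j=2 picked index 1: u0 ∈ [-38/333, 16/333)
j=3 picked index 4: u0 ∈ [-1/111, 26/111)
j=4 picked index 4: u0 ∈ [-40/333, 41/333)
j=5 picked index 5: u0 ∈ [4/333, 67/333)
j=6 picked index 5: u0 ∈ [-11/111, 10/111)
j=7 picked index 7: u0 ∈ [-7/333, 20/333)
j=8 picked index 8: u0 ∈ [-17/333, 1/9)
intersection: [4/333, 16/333)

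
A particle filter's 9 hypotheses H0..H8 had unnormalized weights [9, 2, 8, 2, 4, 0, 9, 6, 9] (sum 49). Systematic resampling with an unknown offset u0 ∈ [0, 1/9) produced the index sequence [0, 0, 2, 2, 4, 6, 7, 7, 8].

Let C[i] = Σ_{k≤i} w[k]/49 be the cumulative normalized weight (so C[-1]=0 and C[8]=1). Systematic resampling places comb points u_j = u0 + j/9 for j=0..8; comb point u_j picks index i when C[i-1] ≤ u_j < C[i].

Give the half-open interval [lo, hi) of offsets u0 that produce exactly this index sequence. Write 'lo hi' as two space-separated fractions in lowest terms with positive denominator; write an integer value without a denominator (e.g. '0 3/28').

4/147 17/441

C = [9/49, 11/49, 19/49, 3/7, 25/49, 25/49, 34/49, 40/49, 1]
j=0 picked index 0: u0 ∈ [0, 9/49)
j=1 picked index 0: u0 ∈ [-1/9, 32/441)
j=2 picked index 2: u0 ∈ [1/441, 73/441)
j=3 picked index 2: u0 ∈ [-16/147, 8/147)
j=4 picked index 4: u0 ∈ [-1/63, 29/441)
j=5 picked index 6: u0 ∈ [-20/441, 61/441)
j=6 picked index 7: u0 ∈ [4/147, 22/147)
j=7 picked index 7: u0 ∈ [-37/441, 17/441)
j=8 picked index 8: u0 ∈ [-32/441, 1/9)
intersection: [4/147, 17/441)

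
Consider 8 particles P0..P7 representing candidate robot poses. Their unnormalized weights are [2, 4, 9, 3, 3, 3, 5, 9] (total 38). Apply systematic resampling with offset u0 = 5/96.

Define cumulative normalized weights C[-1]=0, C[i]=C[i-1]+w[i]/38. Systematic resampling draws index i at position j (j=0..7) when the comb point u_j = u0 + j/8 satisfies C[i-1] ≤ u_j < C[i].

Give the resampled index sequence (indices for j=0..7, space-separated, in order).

C = [1/19, 3/19, 15/38, 9/19, 21/38, 12/19, 29/38, 1]
j=0: u_0=5/96 ∈ [0, 1/19) → index 0
j=1: u_1=17/96 ∈ [3/19, 15/38) → index 2
j=2: u_2=29/96 ∈ [3/19, 15/38) → index 2
j=3: u_3=41/96 ∈ [15/38, 9/19) → index 3
j=4: u_4=53/96 ∈ [9/19, 21/38) → index 4
j=5: u_5=65/96 ∈ [12/19, 29/38) → index 6
j=6: u_6=77/96 ∈ [29/38, 1) → index 7
j=7: u_7=89/96 ∈ [29/38, 1) → index 7

0 2 2 3 4 6 7 7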